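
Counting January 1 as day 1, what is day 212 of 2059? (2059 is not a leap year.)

31 July 2059

January has 31 days (212 − 31 = 181 remain).
February has 28 days (181 − 28 = 153 remain).
March has 31 days (153 − 31 = 122 remain).
April has 30 days (122 − 30 = 92 remain).
May has 31 days (92 − 31 = 61 remain).
June has 30 days (61 − 30 = 31 remain).
31 into July → July 31.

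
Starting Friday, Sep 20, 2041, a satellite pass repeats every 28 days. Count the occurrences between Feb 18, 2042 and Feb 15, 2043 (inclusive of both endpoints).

Occurrences land 28·i days after Sep 20, 2041 for i = 0, 1, 2, …
Feb 18, 2042 is 151 days after the start; 151 ÷ 28 = 5 remainder 11; since the remainder is 11, round up to i = 6. First occurrence in the window: #7 on Mar 7, 2042 (6×28 = 168 days in).
Feb 15, 2043 is 513 days after the start; 513 ÷ 28 = 18 remainder 9. Last occurrence in the window: #19 on Feb 6, 2043.
Occurrences #7 through #19: 13 in total.

13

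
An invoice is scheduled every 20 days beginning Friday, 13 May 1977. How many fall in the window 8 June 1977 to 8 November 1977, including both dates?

Occurrences land 20·i days after 13 May 1977 for i = 0, 1, 2, …
8 June 1977 is 26 days after the start; 26 ÷ 20 = 1 remainder 6; since the remainder is 6, round up to i = 2. First occurrence in the window: #3 on 22 June 1977 (2×20 = 40 days in).
8 November 1977 is 179 days after the start; 179 ÷ 20 = 8 remainder 19. Last occurrence in the window: #9 on 20 October 1977.
Occurrences #3 through #9: 7 in total.

7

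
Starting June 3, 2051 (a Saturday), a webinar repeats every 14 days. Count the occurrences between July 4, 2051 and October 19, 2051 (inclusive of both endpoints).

Occurrences land 14·i days after June 3, 2051 for i = 0, 1, 2, …
July 4, 2051 is 31 days after the start; 31 ÷ 14 = 2 remainder 3; since the remainder is 3, round up to i = 3. First occurrence in the window: #4 on July 15, 2051 (3×14 = 42 days in).
October 19, 2051 is 138 days after the start; 138 ÷ 14 = 9 remainder 12. Last occurrence in the window: #10 on October 7, 2051.
Occurrences #4 through #10: 7 in total.

7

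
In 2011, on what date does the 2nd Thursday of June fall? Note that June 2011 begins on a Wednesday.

June 2011 begins on a Wednesday, so the first Thursday is June 2 (1 day later).
The 2nd Thursday is 1 weeks later: 2 + 7 = 9.

2011-06-09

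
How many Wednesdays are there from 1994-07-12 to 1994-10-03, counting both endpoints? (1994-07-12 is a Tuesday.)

12

1994-07-12 is a Tuesday; the first Wednesday on or after it is 1994-07-13 (1 day later).
From 1994-07-13 to 1994-10-03: 18 + 31 + 30 + 3 = 82 days (rest of July, August, September, October).
82 ÷ 7 = 11 full weeks with remainder 5, so 11 more Wednesdays after the first → 12.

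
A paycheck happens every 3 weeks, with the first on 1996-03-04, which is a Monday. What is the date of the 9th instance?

1996-08-19

The 9th occurrence is 8 intervals after the first: 8 × 21 = 168 days after 1996-03-04.
March has 31 days — 27 days to the end of March leaves 141.
April has 30 days (111 left).
May has 31 days (80 left).
June has 30 days (50 left).
July has 31 days (19 left).
19 days into August → 1996-08-19.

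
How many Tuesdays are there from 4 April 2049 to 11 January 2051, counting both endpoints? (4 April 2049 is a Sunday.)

4 April 2049 is a Sunday; the first Tuesday on or after it is 6 April 2049 (2 days later).
From 6 April 2049 to 11 January 2051: 269 + 365 + 11 = 645 days (rest of 2049, 2050, to 11 January 2051 in 2051).
645 ÷ 7 = 92 full weeks with remainder 1, so 92 more Tuesdays after the first → 93.

93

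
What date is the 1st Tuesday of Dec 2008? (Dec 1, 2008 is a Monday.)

Dec 2, 2008

Dec 2008 begins on a Monday, so the first Tuesday is Dec 2 (1 day later).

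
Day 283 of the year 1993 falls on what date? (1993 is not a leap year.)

10 October 1993

January has 31 days (283 − 31 = 252 remain).
February has 28 days (252 − 28 = 224 remain).
March has 31 days (224 − 31 = 193 remain).
April has 30 days (193 − 30 = 163 remain).
May has 31 days (163 − 31 = 132 remain).
June has 30 days (132 − 30 = 102 remain).
July has 31 days (102 − 31 = 71 remain).
August has 31 days (71 − 31 = 40 remain).
September has 30 days (40 − 30 = 10 remain).
10 into October → October 10.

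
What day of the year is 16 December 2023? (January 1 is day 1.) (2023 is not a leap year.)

350

Days in months before December: 31 + 28 + 31 + 30 + 31 + 30 + 31 + 31 + 30 + 31 + 30 = 334.
Plus 16 days into December → day 350.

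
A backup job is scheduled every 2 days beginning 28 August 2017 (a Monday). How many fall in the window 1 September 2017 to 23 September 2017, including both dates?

Occurrences land 2·i days after 28 August 2017 for i = 0, 1, 2, …
1 September 2017 is 4 days after the start; 4 ÷ 2 = 2 remainder 0. First occurrence in the window: #3 on 1 September 2017 (2×2 = 4 days in).
23 September 2017 is 26 days after the start; 26 ÷ 2 = 13 remainder 0. Last occurrence in the window: #14 on 23 September 2017.
Occurrences #3 through #14: 12 in total.

12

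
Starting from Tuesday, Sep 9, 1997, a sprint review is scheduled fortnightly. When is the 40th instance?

The 40th occurrence is 39 intervals after the first: 39 × 14 = 546 days after Sep 9, 1997.
Sep has 30 days — 21 days to the end of Sep leaves 525.
From end of Sep to end of 1997 is 92 days (433 left).
1998 has 365 days (68 left).
Jan has 31 days (37 left).
Feb has 28 days (9 left).
9 days into Mar → Mar 9, 1999.

Mar 9, 1999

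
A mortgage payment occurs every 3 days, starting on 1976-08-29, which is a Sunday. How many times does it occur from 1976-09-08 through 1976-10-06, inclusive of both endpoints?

9

Occurrences land 3·i days after 1976-08-29 for i = 0, 1, 2, …
1976-09-08 is 10 days after the start; 10 ÷ 3 = 3 remainder 1; since the remainder is 1, round up to i = 4. First occurrence in the window: #5 on 1976-09-10 (4×3 = 12 days in).
1976-10-06 is 38 days after the start; 38 ÷ 3 = 12 remainder 2. Last occurrence in the window: #13 on 1976-10-04.
Occurrences #5 through #13: 9 in total.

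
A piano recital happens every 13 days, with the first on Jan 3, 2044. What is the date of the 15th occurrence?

The 15th occurrence is 14 intervals after the first: 14 × 13 = 182 days after Jan 3, 2044.
Jan has 31 days — 28 days to the end of Jan leaves 154.
Feb has 29 days (125 left).
Mar has 31 days (94 left).
Apr has 30 days (64 left).
May has 31 days (33 left).
Jun has 30 days (3 left).
3 days into Jul → Jul 3, 2044.

Jul 3, 2044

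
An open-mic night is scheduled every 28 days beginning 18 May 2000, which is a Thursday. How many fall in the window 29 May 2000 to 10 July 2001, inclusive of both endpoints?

Occurrences land 28·i days after 18 May 2000 for i = 0, 1, 2, …
29 May 2000 is 11 days after the start; 11 ÷ 28 = 0 remainder 11; since the remainder is 11, round up to i = 1. First occurrence in the window: #2 on 15 June 2000 (1×28 = 28 days in).
10 July 2001 is 418 days after the start; 418 ÷ 28 = 14 remainder 26. Last occurrence in the window: #15 on 14 June 2001.
Occurrences #2 through #15: 14 in total.

14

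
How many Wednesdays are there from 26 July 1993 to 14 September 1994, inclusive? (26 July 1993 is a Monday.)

26 July 1993 is a Monday; the first Wednesday on or after it is 28 July 1993 (2 days later).
From 28 July 1993 to 14 September 1994: 156 + 257 = 413 days (rest of 1993, to 14 September 1994 in 1994).
413 ÷ 7 = 59 full weeks with remainder 0, so 59 more Wednesdays after the first → 60.

60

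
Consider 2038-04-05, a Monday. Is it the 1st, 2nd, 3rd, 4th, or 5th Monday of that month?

Day 5 falls in week ⌈5/7⌉ of the month.
Days 1–7 hold the 1st Monday, 8–14 the 2nd, 15–21 the 3rd, 22–28 the 4th, 29–31 the 5th.
5 is in the range for the 1st.

1st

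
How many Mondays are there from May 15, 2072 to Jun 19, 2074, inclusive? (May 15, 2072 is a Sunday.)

110

May 15, 2072 is a Sunday; the first Monday on or after it is May 16, 2072 (1 day later).
From May 16, 2072 to Jun 19, 2074: 229 + 365 + 170 = 764 days (rest of 2072, 2073, to Jun 19, 2074 in 2074).
764 ÷ 7 = 109 full weeks with remainder 1, so 109 more Mondays after the first → 110.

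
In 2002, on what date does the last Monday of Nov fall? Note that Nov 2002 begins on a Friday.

Nov 2002 begins on a Friday, so the first Monday is Nov 4 (3 days later).
Nov 2002 has 30 days. Adding weeks: 4, 11, 18, 25 — the last one ≤ 30 is the 25th.

Nov 25, 2002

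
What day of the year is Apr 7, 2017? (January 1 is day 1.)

97

Days in months before Apr: 31 + 28 + 31 = 90.
Plus 7 days into Apr → day 97.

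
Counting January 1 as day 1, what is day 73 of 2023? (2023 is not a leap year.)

14 March 2023

January has 31 days (73 − 31 = 42 remain).
February has 28 days (42 − 28 = 14 remain).
14 into March → March 14.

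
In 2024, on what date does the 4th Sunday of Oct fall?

The first Sunday of Oct 2024 is Oct 6.
The 4th Sunday is 3 weeks later: 6 + 21 = 27.

Oct 27, 2024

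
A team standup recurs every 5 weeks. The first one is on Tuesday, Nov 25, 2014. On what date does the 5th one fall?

Apr 14, 2015

The 5th occurrence is 4 intervals after the first: 4 × 35 = 140 days after Nov 25, 2014.
Nov has 30 days — 5 days to the end of Nov leaves 135.
Dec has 31 days (104 left).
Jan has 31 days (73 left).
Feb has 28 days (45 left).
Mar has 31 days (14 left).
14 days into Apr → Apr 14, 2015.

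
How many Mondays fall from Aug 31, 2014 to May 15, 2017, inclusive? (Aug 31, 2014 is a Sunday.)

Aug 31, 2014 is a Sunday; the first Monday on or after it is Sep 1, 2014 (1 day later).
From Sep 1, 2014 to May 15, 2017: 121 + 365 + 366 + 135 = 987 days (rest of 2014, 2015, 2016, to May 15, 2017 in 2017).
987 ÷ 7 = 141 full weeks with remainder 0, so 141 more Mondays after the first → 142.

142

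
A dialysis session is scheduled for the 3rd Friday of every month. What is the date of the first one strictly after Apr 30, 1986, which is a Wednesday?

May 16, 1986

Apr 1986 starts on a Tuesday; its first Friday is the 4th, so the 3rd Friday is the 18th — Apr 18, 1986.
That is not after Apr 30, 1986, so look at May 1986.
May 1986 starts on a Thursday; its first Friday is the 2nd, so the 3rd Friday is the 16th — May 16, 1986.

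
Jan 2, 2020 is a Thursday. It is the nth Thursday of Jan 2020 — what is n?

1st

Day 2 falls in week ⌈2/7⌉ of the month.
Days 1–7 hold the 1st Thursday, 8–14 the 2nd, 15–21 the 3rd, 22–28 the 4th, 29–31 the 5th.
2 is in the range for the 1st.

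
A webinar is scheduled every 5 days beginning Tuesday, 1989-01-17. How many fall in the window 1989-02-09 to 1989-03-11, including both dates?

Occurrences land 5·i days after 1989-01-17 for i = 0, 1, 2, …
1989-02-09 is 23 days after the start; 23 ÷ 5 = 4 remainder 3; since the remainder is 3, round up to i = 5. First occurrence in the window: #6 on 1989-02-11 (5×5 = 25 days in).
1989-03-11 is 53 days after the start; 53 ÷ 5 = 10 remainder 3. Last occurrence in the window: #11 on 1989-03-08.
Occurrences #6 through #11: 6 in total.

6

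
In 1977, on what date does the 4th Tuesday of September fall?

The first Tuesday of September 1977 is September 6.
The 4th Tuesday is 3 weeks later: 6 + 21 = 27.

1977-09-27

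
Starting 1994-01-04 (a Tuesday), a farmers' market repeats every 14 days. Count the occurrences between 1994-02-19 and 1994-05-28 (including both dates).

7

Occurrences land 14·i days after 1994-01-04 for i = 0, 1, 2, …
1994-02-19 is 46 days after the start; 46 ÷ 14 = 3 remainder 4; since the remainder is 4, round up to i = 4. First occurrence in the window: #5 on 1994-03-01 (4×14 = 56 days in).
1994-05-28 is 144 days after the start; 144 ÷ 14 = 10 remainder 4. Last occurrence in the window: #11 on 1994-05-24.
Occurrences #5 through #11: 7 in total.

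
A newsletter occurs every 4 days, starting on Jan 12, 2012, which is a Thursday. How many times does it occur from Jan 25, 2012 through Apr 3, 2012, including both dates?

Occurrences land 4·i days after Jan 12, 2012 for i = 0, 1, 2, …
Jan 25, 2012 is 13 days after the start; 13 ÷ 4 = 3 remainder 1; since the remainder is 1, round up to i = 4. First occurrence in the window: #5 on Jan 28, 2012 (4×4 = 16 days in).
Apr 3, 2012 is 82 days after the start; 82 ÷ 4 = 20 remainder 2. Last occurrence in the window: #21 on Apr 1, 2012.
Occurrences #5 through #21: 17 in total.

17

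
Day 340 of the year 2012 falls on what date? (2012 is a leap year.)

Dec 5, 2012

Jan has 31 days (340 − 31 = 309 remain).
Feb has 29 days (309 − 29 = 280 remain).
Mar has 31 days (280 − 31 = 249 remain).
Apr has 30 days (249 − 30 = 219 remain).
May has 31 days (219 − 31 = 188 remain).
Jun has 30 days (188 − 30 = 158 remain).
Jul has 31 days (158 − 31 = 127 remain).
Aug has 31 days (127 − 31 = 96 remain).
Sep has 30 days (96 − 30 = 66 remain).
Oct has 31 days (66 − 31 = 35 remain).
Nov has 30 days (35 − 30 = 5 remain).
5 into Dec → Dec 5.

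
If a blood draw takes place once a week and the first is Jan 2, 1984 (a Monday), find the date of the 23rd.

Jun 4, 1984

The 23rd occurrence is 22 intervals after the first: 22 × 7 = 154 days after Jan 2, 1984.
Jan has 31 days — 29 days to the end of Jan leaves 125.
Feb has 29 days (96 left).
Mar has 31 days (65 left).
Apr has 30 days (35 left).
May has 31 days (4 left).
4 days into Jun → Jun 4, 1984.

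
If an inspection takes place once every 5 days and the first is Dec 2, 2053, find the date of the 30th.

The 30th occurrence is 29 intervals after the first: 29 × 5 = 145 days after Dec 2, 2053.
Dec has 31 days — 29 days to the end of Dec leaves 116.
Jan has 31 days (85 left).
Feb has 28 days (57 left).
Mar has 31 days (26 left).
26 days into Apr → Apr 26, 2054.

Apr 26, 2054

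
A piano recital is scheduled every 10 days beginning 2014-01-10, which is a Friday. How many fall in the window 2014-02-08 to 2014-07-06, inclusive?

Occurrences land 10·i days after 2014-01-10 for i = 0, 1, 2, …
2014-02-08 is 29 days after the start; 29 ÷ 10 = 2 remainder 9; since the remainder is 9, round up to i = 3. First occurrence in the window: #4 on 2014-02-09 (3×10 = 30 days in).
2014-07-06 is 177 days after the start; 177 ÷ 10 = 17 remainder 7. Last occurrence in the window: #18 on 2014-06-29.
Occurrences #4 through #18: 15 in total.

15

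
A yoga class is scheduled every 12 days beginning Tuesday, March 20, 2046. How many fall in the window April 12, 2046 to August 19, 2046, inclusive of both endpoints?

Occurrences land 12·i days after March 20, 2046 for i = 0, 1, 2, …
April 12, 2046 is 23 days after the start; 23 ÷ 12 = 1 remainder 11; since the remainder is 11, round up to i = 2. First occurrence in the window: #3 on April 13, 2046 (2×12 = 24 days in).
August 19, 2046 is 152 days after the start; 152 ÷ 12 = 12 remainder 8. Last occurrence in the window: #13 on August 11, 2046.
Occurrences #3 through #13: 11 in total.

11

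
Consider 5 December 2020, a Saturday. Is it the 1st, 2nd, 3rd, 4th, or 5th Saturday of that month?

1st

Day 5 falls in week ⌈5/7⌉ of the month.
Days 1–7 hold the 1st Saturday, 8–14 the 2nd, 15–21 the 3rd, 22–28 the 4th, 29–31 the 5th.
5 is in the range for the 1st.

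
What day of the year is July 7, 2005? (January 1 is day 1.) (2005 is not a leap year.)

188

Days in months before July: 31 + 28 + 31 + 30 + 31 + 30 = 181.
Plus 7 days into July → day 188.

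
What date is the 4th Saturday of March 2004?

March 2004 begins on a Monday, so the first Saturday is March 6 (5 days later).
The 4th Saturday is 3 weeks later: 6 + 21 = 27.

March 27, 2004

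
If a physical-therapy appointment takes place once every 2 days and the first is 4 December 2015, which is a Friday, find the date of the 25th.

The 25th occurrence is 24 intervals after the first: 24 × 2 = 48 days after 4 December 2015.
December has 31 days — 27 days to the end of December leaves 21.
21 days into January → 21 January 2016.

21 January 2016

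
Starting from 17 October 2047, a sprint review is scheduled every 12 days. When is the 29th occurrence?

17 September 2048

The 29th occurrence is 28 intervals after the first: 28 × 12 = 336 days after 17 October 2047.
October has 31 days — 14 days to the end of October leaves 322.
November has 30 days (292 left).
December has 31 days (261 left).
January has 31 days (230 left).
February has 29 days (201 left).
March has 31 days (170 left).
April has 30 days (140 left).
May has 31 days (109 left).
June has 30 days (79 left).
July has 31 days (48 left).
August has 31 days (17 left).
17 days into September → 17 September 2048.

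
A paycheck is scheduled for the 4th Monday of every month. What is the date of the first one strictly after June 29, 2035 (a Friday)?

June 2035 starts on a Friday; its first Monday is the 4th, so the 4th Monday is the 25th — June 25, 2035.
That is not after June 29, 2035, so look at July 2035.
July 2035 starts on a Sunday; its first Monday is the 2nd, so the 4th Monday is the 23rd — July 23, 2035.

July 23, 2035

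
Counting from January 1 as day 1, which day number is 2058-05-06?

126

Days in months before May: 31 + 28 + 31 + 30 = 120.
Plus 6 days into May → day 126.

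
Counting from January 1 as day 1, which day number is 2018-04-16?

Days in months before April: 31 + 28 + 31 = 90.
Plus 16 days into April → day 106.

106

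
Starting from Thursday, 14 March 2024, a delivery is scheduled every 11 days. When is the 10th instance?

The 10th occurrence is 9 intervals after the first: 9 × 11 = 99 days after 14 March 2024.
March has 31 days — 17 days to the end of March leaves 82.
April has 30 days (52 left).
May has 31 days (21 left).
21 days into June → 21 June 2024.

21 June 2024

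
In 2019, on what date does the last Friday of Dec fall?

Dec 27, 2019

Dec 2019 begins on a Sunday, so the first Friday is Dec 6 (5 days later).
Dec 2019 has 31 days. Adding weeks: 6, 13, 20, 27 — the last one ≤ 31 is the 27th.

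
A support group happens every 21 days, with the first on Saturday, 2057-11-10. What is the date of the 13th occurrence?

The 13th occurrence is 12 intervals after the first: 12 × 21 = 252 days after 2057-11-10.
November has 30 days — 20 days to the end of November leaves 232.
December has 31 days (201 left).
January has 31 days (170 left).
February has 28 days (142 left).
March has 31 days (111 left).
April has 30 days (81 left).
May has 31 days (50 left).
June has 30 days (20 left).
20 days into July → 2058-07-20.

2058-07-20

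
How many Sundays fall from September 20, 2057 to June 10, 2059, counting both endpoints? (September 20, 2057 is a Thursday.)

September 20, 2057 is a Thursday; the first Sunday on or after it is September 23, 2057 (3 days later).
From September 23, 2057 to June 10, 2059: 99 + 365 + 161 = 625 days (rest of 2057, 2058, to June 10, 2059 in 2059).
625 ÷ 7 = 89 full weeks with remainder 2, so 89 more Sundays after the first → 90.

90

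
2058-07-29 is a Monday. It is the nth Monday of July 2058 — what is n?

Day 29 falls in week ⌈29/7⌉ of the month.
Days 1–7 hold the 1st Monday, 8–14 the 2nd, 15–21 the 3rd, 22–28 the 4th, 29–31 the 5th.
29 is in the range for the 5th.

5th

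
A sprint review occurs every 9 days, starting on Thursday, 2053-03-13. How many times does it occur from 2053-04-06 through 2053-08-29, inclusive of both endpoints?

Occurrences land 9·i days after 2053-03-13 for i = 0, 1, 2, …
2053-04-06 is 24 days after the start; 24 ÷ 9 = 2 remainder 6; since the remainder is 6, round up to i = 3. First occurrence in the window: #4 on 2053-04-09 (3×9 = 27 days in).
2053-08-29 is 169 days after the start; 169 ÷ 9 = 18 remainder 7. Last occurrence in the window: #19 on 2053-08-22.
Occurrences #4 through #19: 16 in total.

16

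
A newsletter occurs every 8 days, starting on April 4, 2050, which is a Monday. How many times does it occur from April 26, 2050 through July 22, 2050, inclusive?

11

Occurrences land 8·i days after April 4, 2050 for i = 0, 1, 2, …
April 26, 2050 is 22 days after the start; 22 ÷ 8 = 2 remainder 6; since the remainder is 6, round up to i = 3. First occurrence in the window: #4 on April 28, 2050 (3×8 = 24 days in).
July 22, 2050 is 109 days after the start; 109 ÷ 8 = 13 remainder 5. Last occurrence in the window: #14 on July 17, 2050.
Occurrences #4 through #14: 11 in total.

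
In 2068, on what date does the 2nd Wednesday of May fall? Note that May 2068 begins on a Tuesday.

May 2068 begins on a Tuesday, so the first Wednesday is May 2 (1 day later).
The 2nd Wednesday is 1 weeks later: 2 + 7 = 9.

May 9, 2068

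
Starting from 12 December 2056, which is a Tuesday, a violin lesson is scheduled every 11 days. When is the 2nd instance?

The 2nd occurrence is 1 interval after the first: 1 × 11 = 11 days after 12 December 2056.
11 days later is 23 December 2056.

23 December 2056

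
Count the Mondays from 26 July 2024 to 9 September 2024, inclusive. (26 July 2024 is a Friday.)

7

26 July 2024 is a Friday; the first Monday on or after it is 29 July 2024 (3 days later).
From 29 July 2024 to 9 September 2024: 2 + 31 + 9 = 42 days (rest of July, August, September).
42 ÷ 7 = 6 full weeks with remainder 0, so 6 more Mondays after the first → 7.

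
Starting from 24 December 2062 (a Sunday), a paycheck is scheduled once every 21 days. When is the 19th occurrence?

6 January 2064

The 19th occurrence is 18 intervals after the first: 18 × 21 = 378 days after 24 December 2062.
December has 31 days — 7 days to the end of December leaves 371.
January has 31 days (340 left).
February has 28 days (312 left).
March has 31 days (281 left).
April has 30 days (251 left).
May has 31 days (220 left).
June has 30 days (190 left).
July has 31 days (159 left).
August has 31 days (128 left).
September has 30 days (98 left).
October has 31 days (67 left).
November has 30 days (37 left).
December has 31 days (6 left).
6 days into January → 6 January 2064.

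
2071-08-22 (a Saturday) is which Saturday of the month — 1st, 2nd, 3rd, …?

4th

Day 22 falls in week ⌈22/7⌉ of the month.
Days 1–7 hold the 1st Saturday, 8–14 the 2nd, 15–21 the 3rd, 22–28 the 4th, 29–31 the 5th.
22 is in the range for the 4th.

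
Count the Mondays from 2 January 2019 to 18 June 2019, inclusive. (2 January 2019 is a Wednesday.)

24

2 January 2019 is a Wednesday; the first Monday on or after it is 7 January 2019 (5 days later).
From 7 January 2019 to 18 June 2019: 24 + 28 + 31 + 30 + 31 + 18 = 162 days (rest of January, February, March, April, May, June).
162 ÷ 7 = 23 full weeks with remainder 1, so 23 more Mondays after the first → 24.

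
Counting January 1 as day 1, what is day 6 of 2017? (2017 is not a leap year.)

6 into January → January 6.

January 6, 2017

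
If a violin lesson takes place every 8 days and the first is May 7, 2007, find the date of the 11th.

The 11th occurrence is 10 intervals after the first: 10 × 8 = 80 days after May 7, 2007.
May has 31 days — 24 days to the end of May leaves 56.
Jun has 30 days (26 left).
26 days into Jul → Jul 26, 2007.

Jul 26, 2007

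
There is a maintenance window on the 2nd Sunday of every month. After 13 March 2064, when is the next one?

March 2064 starts on a Saturday; its first Sunday is the 2nd, so the 2nd Sunday is the 9th — 9 March 2064.
That is not after 13 March 2064, so look at April 2064.
April 2064 starts on a Tuesday; its first Sunday is the 6th, so the 2nd Sunday is the 13th — 13 April 2064.

13 April 2064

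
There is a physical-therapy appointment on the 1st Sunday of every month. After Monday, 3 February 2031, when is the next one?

February 2031 starts on a Saturday, so its 1st Sunday is 2 February 2031 (1 day in).
That is not after 3 February 2031, so look at March 2031.
March 2031 starts on a Saturday, so its 1st Sunday is 2 March 2031 (1 day in).

2 March 2031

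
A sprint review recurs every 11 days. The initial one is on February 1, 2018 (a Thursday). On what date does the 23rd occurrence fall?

October 1, 2018

The 23rd occurrence is 22 intervals after the first: 22 × 11 = 242 days after February 1, 2018.
February has 28 days — 27 days to the end of February leaves 215.
March has 31 days (184 left).
April has 30 days (154 left).
May has 31 days (123 left).
June has 30 days (93 left).
July has 31 days (62 left).
August has 31 days (31 left).
September has 30 days (1 left).
1 day into October → October 1, 2018.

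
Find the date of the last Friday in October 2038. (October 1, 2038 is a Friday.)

October 2038 begins on a Friday, so the first Friday is October 1.
October 2038 has 31 days. Adding weeks: 1, 8, 15, 22, 29 — the last one ≤ 31 is the 29th.

October 29, 2038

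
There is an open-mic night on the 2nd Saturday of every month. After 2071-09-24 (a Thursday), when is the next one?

September 2071 starts on a Tuesday; its first Saturday is the 5th, so the 2nd Saturday is the 12th — 2071-09-12.
That is not after 2071-09-24, so look at October 2071.
October 2071 starts on a Thursday; its first Saturday is the 3rd, so the 2nd Saturday is the 10th — 2071-10-10.

2071-10-10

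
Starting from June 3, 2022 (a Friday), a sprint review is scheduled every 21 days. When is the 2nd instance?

June 24, 2022

The 2nd occurrence is 1 interval after the first: 1 × 21 = 21 days after June 3, 2022.
21 days later is June 24, 2022.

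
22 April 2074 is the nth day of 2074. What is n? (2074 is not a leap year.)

112

Days in months before April: 31 + 28 + 31 = 90.
Plus 22 days into April → day 112.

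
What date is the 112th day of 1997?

1997-04-22

January has 31 days (112 − 31 = 81 remain).
February has 28 days (81 − 28 = 53 remain).
March has 31 days (53 − 31 = 22 remain).
22 into April → April 22.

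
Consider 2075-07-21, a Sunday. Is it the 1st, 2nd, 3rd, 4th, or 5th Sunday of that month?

3rd

Day 21 falls in week ⌈21/7⌉ of the month.
Days 1–7 hold the 1st Sunday, 8–14 the 2nd, 15–21 the 3rd, 22–28 the 4th, 29–31 the 5th.
21 is in the range for the 3rd.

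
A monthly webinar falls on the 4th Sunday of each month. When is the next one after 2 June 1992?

28 June 1992

June 1992 starts on a Monday; its first Sunday is the 7th, so the 4th Sunday is the 28th — 28 June 1992.
28 June 1992 is after 2 June 1992, so that is the next one.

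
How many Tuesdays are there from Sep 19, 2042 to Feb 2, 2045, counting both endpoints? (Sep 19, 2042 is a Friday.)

124

Sep 19, 2042 is a Friday; the first Tuesday on or after it is Sep 23, 2042 (4 days later).
From Sep 23, 2042 to Feb 2, 2045: 99 + 365 + 366 + 33 = 863 days (rest of 2042, 2043, 2044, to Feb 2, 2045 in 2045).
863 ÷ 7 = 123 full weeks with remainder 2, so 123 more Tuesdays after the first → 124.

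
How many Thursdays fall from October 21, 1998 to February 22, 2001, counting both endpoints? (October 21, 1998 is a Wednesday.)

123

October 21, 1998 is a Wednesday; the first Thursday on or after it is October 22, 1998 (1 day later).
From October 22, 1998 to February 22, 2001: 70 + 365 + 366 + 53 = 854 days (rest of 1998, 1999, 2000, to February 22, 2001 in 2001).
854 ÷ 7 = 122 full weeks with remainder 0, so 122 more Thursdays after the first → 123.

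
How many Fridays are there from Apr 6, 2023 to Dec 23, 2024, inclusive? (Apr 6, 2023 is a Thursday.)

90

Apr 6, 2023 is a Thursday; the first Friday on or after it is Apr 7, 2023 (1 day later).
From Apr 7, 2023 to Dec 23, 2024: 268 + 358 = 626 days (rest of 2023, to Dec 23, 2024 in 2024).
626 ÷ 7 = 89 full weeks with remainder 3, so 89 more Fridays after the first → 90.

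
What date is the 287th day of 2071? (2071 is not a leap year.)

Jan has 31 days (287 − 31 = 256 remain).
Feb has 28 days (256 − 28 = 228 remain).
Mar has 31 days (228 − 31 = 197 remain).
Apr has 30 days (197 − 30 = 167 remain).
May has 31 days (167 − 31 = 136 remain).
Jun has 30 days (136 − 30 = 106 remain).
Jul has 31 days (106 − 31 = 75 remain).
Aug has 31 days (75 − 31 = 44 remain).
Sep has 30 days (44 − 30 = 14 remain).
14 into Oct → Oct 14.

Oct 14, 2071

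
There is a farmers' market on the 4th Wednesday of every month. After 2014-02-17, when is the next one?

2014-02-26

February 2014 starts on a Saturday; its first Wednesday is the 5th, so the 4th Wednesday is the 26th — 2014-02-26.
2014-02-26 is after 2014-02-17, so that is the next one.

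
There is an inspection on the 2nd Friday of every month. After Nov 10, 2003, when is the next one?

Nov 2003 starts on a Saturday; its first Friday is the 7th, so the 2nd Friday is the 14th — Nov 14, 2003.
Nov 14, 2003 is after Nov 10, 2003, so that is the next one.

Nov 14, 2003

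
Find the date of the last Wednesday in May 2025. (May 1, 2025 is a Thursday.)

May 28, 2025

May 2025 begins on a Thursday, so the first Wednesday is May 7 (6 days later).
May 2025 has 31 days. Adding weeks: 7, 14, 21, 28 — the last one ≤ 31 is the 28th.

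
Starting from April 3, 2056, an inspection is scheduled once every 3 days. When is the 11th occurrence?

May 3, 2056

The 11th occurrence is 10 intervals after the first: 10 × 3 = 30 days after April 3, 2056.
April has 30 days — 27 days to the end of April leaves 3.
3 days into May → May 3, 2056.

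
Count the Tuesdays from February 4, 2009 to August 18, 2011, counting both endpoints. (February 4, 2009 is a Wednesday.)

132

February 4, 2009 is a Wednesday; the first Tuesday on or after it is February 10, 2009 (6 days later).
From February 10, 2009 to August 18, 2011: 324 + 365 + 230 = 919 days (rest of 2009, 2010, to August 18, 2011 in 2011).
919 ÷ 7 = 131 full weeks with remainder 2, so 131 more Tuesdays after the first → 132.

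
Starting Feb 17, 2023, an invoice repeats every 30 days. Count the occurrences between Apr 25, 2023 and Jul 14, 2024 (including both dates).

15

Occurrences land 30·i days after Feb 17, 2023 for i = 0, 1, 2, …
Apr 25, 2023 is 67 days after the start; 67 ÷ 30 = 2 remainder 7; since the remainder is 7, round up to i = 3. First occurrence in the window: #4 on May 18, 2023 (3×30 = 90 days in).
Jul 14, 2024 is 513 days after the start; 513 ÷ 30 = 17 remainder 3. Last occurrence in the window: #18 on Jul 11, 2024.
Occurrences #4 through #18: 15 in total.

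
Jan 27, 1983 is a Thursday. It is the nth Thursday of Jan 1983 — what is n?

Day 27 falls in week ⌈27/7⌉ of the month.
Days 1–7 hold the 1st Thursday, 8–14 the 2nd, 15–21 the 3rd, 22–28 the 4th, 29–31 the 5th.
27 is in the range for the 4th.

4th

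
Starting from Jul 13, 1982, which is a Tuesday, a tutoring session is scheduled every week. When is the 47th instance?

The 47th occurrence is 46 intervals after the first: 46 × 7 = 322 days after Jul 13, 1982.
Jul has 31 days — 18 days to the end of Jul leaves 304.
Aug has 31 days (273 left).
Sep has 30 days (243 left).
Oct has 31 days (212 left).
Nov has 30 days (182 left).
Dec has 31 days (151 left).
Jan has 31 days (120 left).
Feb has 28 days (92 left).
Mar has 31 days (61 left).
Apr has 30 days (31 left).
31 days into May → May 31, 1983.

May 31, 1983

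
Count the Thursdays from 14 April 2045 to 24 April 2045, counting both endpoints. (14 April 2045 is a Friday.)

14 April 2045 is a Friday; the first Thursday on or after it is 20 April 2045 (6 days later).
From 20 April 2045 to 24 April 2045 is 24 − 20 = 4 days.
4 ÷ 7 = 0 full weeks with remainder 4, so 0 more Thursdays after the first → 1.

1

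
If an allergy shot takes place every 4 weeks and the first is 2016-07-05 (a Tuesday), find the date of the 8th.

The 8th occurrence is 7 intervals after the first: 7 × 28 = 196 days after 2016-07-05.
July has 31 days — 26 days to the end of July leaves 170.
August has 31 days (139 left).
September has 30 days (109 left).
October has 31 days (78 left).
November has 30 days (48 left).
December has 31 days (17 left).
17 days into January → 2017-01-17.

2017-01-17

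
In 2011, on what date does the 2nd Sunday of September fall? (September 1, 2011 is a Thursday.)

September 2011 begins on a Thursday, so the first Sunday is September 4 (3 days later).
The 2nd Sunday is 1 weeks later: 4 + 7 = 11.

September 11, 2011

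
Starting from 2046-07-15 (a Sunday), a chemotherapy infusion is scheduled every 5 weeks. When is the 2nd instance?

2046-08-19

The 2nd occurrence is 1 interval after the first: 1 × 35 = 35 days after 2046-07-15.
July has 31 days — 16 days to the end of July leaves 19.
19 days into August → 2046-08-19.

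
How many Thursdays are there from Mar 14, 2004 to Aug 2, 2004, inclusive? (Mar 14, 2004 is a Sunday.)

Mar 14, 2004 is a Sunday; the first Thursday on or after it is Mar 18, 2004 (4 days later).
From Mar 18, 2004 to Aug 2, 2004: 13 + 30 + 31 + 30 + 31 + 2 = 137 days (rest of Mar, Apr, May, Jun, Jul, Aug).
137 ÷ 7 = 19 full weeks with remainder 4, so 19 more Thursdays after the first → 20.

20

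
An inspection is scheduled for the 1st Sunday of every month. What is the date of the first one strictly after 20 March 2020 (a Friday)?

March 2020 starts on a Sunday, so its 1st Sunday is 1 March 2020.
That is not after 20 March 2020, so look at April 2020.
April 2020 starts on a Wednesday, so its 1st Sunday is 5 April 2020 (4 days in).

5 April 2020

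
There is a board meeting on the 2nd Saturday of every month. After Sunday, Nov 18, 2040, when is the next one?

Nov 2040 starts on a Thursday; its first Saturday is the 3rd, so the 2nd Saturday is the 10th — Nov 10, 2040.
That is not after Nov 18, 2040, so look at Dec 2040.
Dec 2040 starts on a Saturday; its first Saturday is the 1st, so the 2nd Saturday is the 8th — Dec 8, 2040.

Dec 8, 2040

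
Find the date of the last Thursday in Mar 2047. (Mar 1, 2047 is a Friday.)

Mar 28, 2047

Mar 2047 begins on a Friday, so the first Thursday is Mar 7 (6 days later).
Mar 2047 has 31 days. Adding weeks: 7, 14, 21, 28 — the last one ≤ 31 is the 28th.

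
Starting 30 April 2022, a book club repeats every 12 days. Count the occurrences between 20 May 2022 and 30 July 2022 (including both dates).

Occurrences land 12·i days after 30 April 2022 for i = 0, 1, 2, …
20 May 2022 is 20 days after the start; 20 ÷ 12 = 1 remainder 8; since the remainder is 8, round up to i = 2. First occurrence in the window: #3 on 24 May 2022 (2×12 = 24 days in).
30 July 2022 is 91 days after the start; 91 ÷ 12 = 7 remainder 7. Last occurrence in the window: #8 on 23 July 2022.
Occurrences #3 through #8: 6 in total.

6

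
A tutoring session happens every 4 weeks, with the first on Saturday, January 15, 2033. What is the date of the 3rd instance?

March 12, 2033

The 3rd occurrence is 2 intervals after the first: 2 × 28 = 56 days after January 15, 2033.
January has 31 days — 16 days to the end of January leaves 40.
February has 28 days (12 left).
12 days into March → March 12, 2033.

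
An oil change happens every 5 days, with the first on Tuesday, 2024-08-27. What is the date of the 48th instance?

2025-04-19

The 48th occurrence is 47 intervals after the first: 47 × 5 = 235 days after 2024-08-27.
August has 31 days — 4 days to the end of August leaves 231.
September has 30 days (201 left).
October has 31 days (170 left).
November has 30 days (140 left).
December has 31 days (109 left).
January has 31 days (78 left).
February has 28 days (50 left).
March has 31 days (19 left).
19 days into April → 2025-04-19.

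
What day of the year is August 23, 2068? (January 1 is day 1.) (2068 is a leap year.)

236

Days in months before August: 31 + 29 + 31 + 30 + 31 + 30 + 31 = 213.
Plus 23 days into August → day 236.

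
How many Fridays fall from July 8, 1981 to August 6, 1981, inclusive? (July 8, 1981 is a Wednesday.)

July 8, 1981 is a Wednesday; the first Friday on or after it is July 10, 1981 (2 days later).
From July 10, 1981 to August 6, 1981: 21 + 6 = 27 days (rest of July, August).
27 ÷ 7 = 3 full weeks with remainder 6, so 3 more Fridays after the first → 4.

4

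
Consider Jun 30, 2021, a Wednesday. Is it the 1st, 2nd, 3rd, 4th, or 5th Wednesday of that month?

5th

Day 30 falls in week ⌈30/7⌉ of the month.
Days 1–7 hold the 1st Wednesday, 8–14 the 2nd, 15–21 the 3rd, 22–28 the 4th, 29–31 the 5th.
30 is in the range for the 5th.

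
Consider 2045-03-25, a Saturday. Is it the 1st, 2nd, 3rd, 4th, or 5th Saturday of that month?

Day 25 falls in week ⌈25/7⌉ of the month.
Days 1–7 hold the 1st Saturday, 8–14 the 2nd, 15–21 the 3rd, 22–28 the 4th, 29–31 the 5th.
25 is in the range for the 4th.

4th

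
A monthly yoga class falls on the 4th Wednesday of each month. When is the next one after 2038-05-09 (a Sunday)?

May 2038 starts on a Saturday; its first Wednesday is the 5th, so the 4th Wednesday is the 26th — 2038-05-26.
2038-05-26 is after 2038-05-09, so that is the next one.

2038-05-26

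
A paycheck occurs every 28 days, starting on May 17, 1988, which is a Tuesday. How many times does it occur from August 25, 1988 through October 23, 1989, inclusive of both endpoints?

Occurrences land 28·i days after May 17, 1988 for i = 0, 1, 2, …
August 25, 1988 is 100 days after the start; 100 ÷ 28 = 3 remainder 16; since the remainder is 16, round up to i = 4. First occurrence in the window: #5 on September 6, 1988 (4×28 = 112 days in).
October 23, 1989 is 524 days after the start; 524 ÷ 28 = 18 remainder 20. Last occurrence in the window: #19 on October 3, 1989.
Occurrences #5 through #19: 15 in total.

15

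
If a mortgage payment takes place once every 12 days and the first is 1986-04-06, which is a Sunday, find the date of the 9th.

The 9th occurrence is 8 intervals after the first: 8 × 12 = 96 days after 1986-04-06.
April has 30 days — 24 days to the end of April leaves 72.
May has 31 days (41 left).
June has 30 days (11 left).
11 days into July → 1986-07-11.

1986-07-11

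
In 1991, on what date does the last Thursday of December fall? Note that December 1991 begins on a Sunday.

December 26, 1991

December 1991 begins on a Sunday, so the first Thursday is December 5 (4 days later).
December 1991 has 31 days. Adding weeks: 5, 12, 19, 26 — the last one ≤ 31 is the 26th.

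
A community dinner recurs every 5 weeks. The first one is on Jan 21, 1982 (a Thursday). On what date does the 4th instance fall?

May 6, 1982

The 4th occurrence is 3 intervals after the first: 3 × 35 = 105 days after Jan 21, 1982.
Jan has 31 days — 10 days to the end of Jan leaves 95.
Feb has 28 days (67 left).
Mar has 31 days (36 left).
Apr has 30 days (6 left).
6 days into May → May 6, 1982.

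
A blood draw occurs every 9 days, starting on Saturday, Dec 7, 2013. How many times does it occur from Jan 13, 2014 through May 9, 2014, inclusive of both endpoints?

13

Occurrences land 9·i days after Dec 7, 2013 for i = 0, 1, 2, …
Jan 13, 2014 is 37 days after the start; 37 ÷ 9 = 4 remainder 1; since the remainder is 1, round up to i = 5. First occurrence in the window: #6 on Jan 21, 2014 (5×9 = 45 days in).
May 9, 2014 is 153 days after the start; 153 ÷ 9 = 17 remainder 0. Last occurrence in the window: #18 on May 9, 2014.
Occurrences #6 through #18: 13 in total.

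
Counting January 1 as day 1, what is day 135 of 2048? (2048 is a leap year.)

2048-05-14

January has 31 days (135 − 31 = 104 remain).
February has 29 days (104 − 29 = 75 remain).
March has 31 days (75 − 31 = 44 remain).
April has 30 days (44 − 30 = 14 remain).
14 into May → May 14.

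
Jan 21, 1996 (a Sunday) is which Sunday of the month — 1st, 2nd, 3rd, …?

Day 21 falls in week ⌈21/7⌉ of the month.
Days 1–7 hold the 1st Sunday, 8–14 the 2nd, 15–21 the 3rd, 22–28 the 4th, 29–31 the 5th.
21 is in the range for the 3rd.

3rd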